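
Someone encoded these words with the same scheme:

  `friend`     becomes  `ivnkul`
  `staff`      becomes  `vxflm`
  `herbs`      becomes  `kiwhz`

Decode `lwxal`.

issue

Letter i (0-indexed) is shifted by i+3, so successive shifts are 3, 4, 5, ….
Undoing it on lwxal: l−3=i, w−4=s, x−5=s, a−6=u, l−7=e.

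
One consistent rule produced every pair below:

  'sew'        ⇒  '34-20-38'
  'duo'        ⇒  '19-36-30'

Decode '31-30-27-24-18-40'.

policy

s is letter #19 and maps to 34: an offset of 15. Letters become their 1-based position plus 15 (so a→16, b→17, …).
Reversing it on 31-30-27-24-18-40: 31→(31−15)÷1=16=p, 30→(30−15)÷1=15=o, 27→(27−15)÷1=12=l, 24→(24−15)÷1=9=i, 18→(18−15)÷1=3=c, 40→(40−15)÷1=25=y.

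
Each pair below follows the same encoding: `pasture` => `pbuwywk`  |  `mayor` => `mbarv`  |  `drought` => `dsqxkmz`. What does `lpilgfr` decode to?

logical

Each letter shifts forward by its position index (0, 1, 2, …) — the shift grows by one for each successive letter.
Undoing it on lpilgfr: l−0=l, p−1=o, i−2=g, l−3=i, g−4=c, f−5=a, r−6=l.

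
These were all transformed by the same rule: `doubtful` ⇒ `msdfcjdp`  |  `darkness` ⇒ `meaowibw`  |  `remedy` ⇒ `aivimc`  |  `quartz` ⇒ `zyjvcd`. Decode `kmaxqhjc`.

birthday

Shifts by position in doubtful: pos 0: d→m (+9), pos 1: o→s (+4), pos 2: u→d (+9), pos 3: b→f (+4) — repeating every 2. The shifts repeat in a cycle of length 2: positions 0,1,… shift by +9, +4, then the pattern repeats.
Undoing it on kmaxqhjc: k−9=b, m−4=i, a−9=r, x−4=t, q−9=h, h−4=d, j−9=a, c−4=y.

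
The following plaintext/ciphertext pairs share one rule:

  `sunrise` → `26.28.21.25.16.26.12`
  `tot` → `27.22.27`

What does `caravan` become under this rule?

s is letter #19 and maps to 26: an offset of 7. The number is (letter's place in the alphabet, a=1) + 7.
For caravan: c=3→10, a=1→8, r=18→25, a=1→8, v=22→29, a=1→8, n=14→21.

10.8.25.8.29.8.21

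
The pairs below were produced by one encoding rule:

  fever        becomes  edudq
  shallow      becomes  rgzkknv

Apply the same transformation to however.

Compare letters: f→e is +25, e→d is +25, v→u is +25 — a constant shift. It's a constant shift of +25 (ROT25).
Applying it to however: h+25=g, o+25=n, w+25=v, e+25=d, v+25=u, e+25=d, r+25=q.

gnvdudq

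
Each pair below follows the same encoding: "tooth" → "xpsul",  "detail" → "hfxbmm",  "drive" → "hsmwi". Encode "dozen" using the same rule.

hpdfr

A repeating key of period 2 is used — shifts +4, +1 over and over.
Applying it to dozen: d+4=h, o+1=p, z+4=d, e+1=f, n+4=r.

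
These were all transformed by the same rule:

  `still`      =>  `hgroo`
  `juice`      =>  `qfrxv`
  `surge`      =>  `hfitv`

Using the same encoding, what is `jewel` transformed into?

qvdvo

Each pair mirrors across the alphabet (s↔h, t↔g, i↔r): positions sum to 25. Letters are reflected about the middle of the alphabet (position → 25−position): Atbash.
On jewel: j↔q, e↔v, w↔d, e↔v, l↔o.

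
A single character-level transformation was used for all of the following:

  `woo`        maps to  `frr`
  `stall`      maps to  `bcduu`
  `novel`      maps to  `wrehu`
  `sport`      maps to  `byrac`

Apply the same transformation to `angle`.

dwpuh

The shift depends on letter class: consonant w→f is +9, but vowel o→r is +3. The rule splits by letter class: vowels +3, consonants +9.
Applying it to angle: a(vowel)+3=d, n(cons)+9=w, g(cons)+9=p, l(cons)+9=u, e(vowel)+3=h.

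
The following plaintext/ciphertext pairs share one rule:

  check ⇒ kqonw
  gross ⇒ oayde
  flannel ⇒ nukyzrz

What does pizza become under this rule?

In check: c→k is +8, h→q is +9, e→o is +10, c→n is +11 — the shift increases by 1 each position. Each letter shifts forward by (position + 8), i.e. 8, 9, 10, … — the shift grows by one for each successive letter.
On pizza: p+8=x, i+9=r, z+10=j, z+11=k, a+12=m.

xrjkm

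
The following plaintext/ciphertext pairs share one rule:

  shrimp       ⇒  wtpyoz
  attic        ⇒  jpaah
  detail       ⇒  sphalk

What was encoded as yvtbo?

humor

The output letters match the input read backwards, each shifted +7: shrimp reversed is pmirhs. The word is reversed, then every letter is shifted forward by 7.
Undoing it on yvtbo: shift back: y−7=r, v−7=o, t−7=m, b−7=u, o−7=h → romuh; then reverse → humor.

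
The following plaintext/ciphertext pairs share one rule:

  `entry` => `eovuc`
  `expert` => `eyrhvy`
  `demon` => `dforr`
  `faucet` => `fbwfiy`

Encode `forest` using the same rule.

In entry: e→e is +0, n→o is +1, t→v is +2, r→u is +3 — the shift increases by 1 each position. Letter i (0-indexed) is shifted by i+0, so successive shifts are 0, 1, 2, ….
Applying it to forest: f+0=f, o+1=p, r+2=t, e+3=h, s+4=w, t+5=y.

fpthwy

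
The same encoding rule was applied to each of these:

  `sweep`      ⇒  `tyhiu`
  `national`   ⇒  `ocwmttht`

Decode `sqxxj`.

In sweep: s→t is +1, w→y is +2, e→h is +3, e→i is +4 — the shift increases by 1 each position. The shift increases by 1 at each position, starting from +1: 1, 2, 3, ….
Decoding sqxxj: s−1=r, q−2=o, x−3=u, x−4=t, j−5=e.

route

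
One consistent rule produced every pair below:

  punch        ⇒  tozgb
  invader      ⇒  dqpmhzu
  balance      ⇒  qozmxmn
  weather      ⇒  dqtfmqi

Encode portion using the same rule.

The output letters match the input read backwards, each shifted +12: punch reversed is hcnup. The word is reversed, then every letter is shifted forward by 12.
Applying it to portion: reverse → noitrop; then shift: n+12=z, o+12=a, i+12=u, t+12=f, r+12=d, o+12=a, p+12=b.

zaufdab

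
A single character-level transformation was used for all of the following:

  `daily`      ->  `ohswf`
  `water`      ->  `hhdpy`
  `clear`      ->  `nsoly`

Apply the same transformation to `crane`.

nykyl

It's a Vigenère-style cipher with numeric key [11,7,10]: position i shifts by key[i mod 3].
On crane: c+11=n, r+7=y, a+10=k, n+11=y, e+7=l.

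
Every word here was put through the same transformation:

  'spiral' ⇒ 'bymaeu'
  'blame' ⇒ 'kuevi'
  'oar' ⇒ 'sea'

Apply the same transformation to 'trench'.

The shift depends on letter class: consonant s→b is +9, but vowel i→m is +4. Two shifts are in play — +4 for a/e/i/o/u, +9 for every other letter.
On trench: t(cons)+9=c, r(cons)+9=a, e(vowel)+4=i, n(cons)+9=w, c(cons)+9=l, h(cons)+9=q.

caiwlq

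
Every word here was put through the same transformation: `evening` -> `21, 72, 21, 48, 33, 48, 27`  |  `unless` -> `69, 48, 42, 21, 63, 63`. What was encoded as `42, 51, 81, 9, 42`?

e(#5)→21 and v(#22)→72: differences scale by 3, so n = 3·pos + 6. With a=1..z=26, the number is 3·pos + 6.
Reversing it on 42, 51, 81, 9, 42: 42→(42−6)÷3=12=l, 51→(51−6)÷3=15=o, 81→(81−6)÷3=25=y, 9→(9−6)÷3=1=a, 42→(42−6)÷3=12=l.

loyal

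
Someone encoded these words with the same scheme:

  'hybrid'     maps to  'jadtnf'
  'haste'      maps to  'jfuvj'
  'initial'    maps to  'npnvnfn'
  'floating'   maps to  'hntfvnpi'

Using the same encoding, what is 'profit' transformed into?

Two shifts are in play — +5 for a/e/i/o/u, +2 for every other letter.
Applying it to profit: p(cons)+2=r, r(cons)+2=t, o(vowel)+5=t, f(cons)+2=h, i(vowel)+5=n, t(cons)+2=v.

rtthnv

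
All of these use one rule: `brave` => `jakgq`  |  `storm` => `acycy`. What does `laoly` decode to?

dream

In brave: b→j is +8, r→a is +9, a→k is +10, v→g is +11 — the shift increases by 1 each position. Letter i (0-indexed) is shifted by i+8, so successive shifts are 8, 9, 10, ….
Decoding laoly: l−8=d, a−9=r, o−10=e, l−11=a, y−12=m.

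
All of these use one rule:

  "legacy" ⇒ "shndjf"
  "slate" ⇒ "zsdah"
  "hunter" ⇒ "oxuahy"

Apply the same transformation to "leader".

The shift depends on letter class: consonant l→s is +7, but vowel e→h is +3. The rule splits by letter class: vowels +3, consonants +7.
On leader: l(cons)+7=s, e(vowel)+3=h, a(vowel)+3=d, d(cons)+7=k, e(vowel)+3=h, r(cons)+7=y.

shdkhy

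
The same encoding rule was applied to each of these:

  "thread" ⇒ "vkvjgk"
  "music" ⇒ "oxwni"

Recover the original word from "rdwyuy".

pastor

In thread: t→v is +2, h→k is +3, r→v is +4, e→j is +5 — the shift increases by 1 each position. Each letter shifts forward by (position + 2), i.e. 2, 3, 4, … — the shift grows by one for each successive letter.
Decoding rdwyuy: r−2=p, d−3=a, w−4=s, y−5=t, u−6=o, y−7=r.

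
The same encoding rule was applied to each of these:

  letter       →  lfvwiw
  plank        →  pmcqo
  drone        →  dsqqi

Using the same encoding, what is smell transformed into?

In letter: l→l is +0, e→f is +1, t→v is +2, t→w is +3 — the shift increases by 1 each position. Each letter shifts forward by its position index (0, 1, 2, …) — the shift grows by one for each successive letter.
Applying it to smell: s+0=s, m+1=n, e+2=g, l+3=o, l+4=p.

sngop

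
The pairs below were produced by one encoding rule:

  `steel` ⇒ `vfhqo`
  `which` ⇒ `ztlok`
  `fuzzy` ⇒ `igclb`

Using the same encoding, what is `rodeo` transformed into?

It's a Vigenère-style cipher with numeric key [3,12]: position i shifts by key[i mod 2].
Applying it to rodeo: r+3=u, o+12=a, d+3=g, e+12=q, o+3=r.

uagqr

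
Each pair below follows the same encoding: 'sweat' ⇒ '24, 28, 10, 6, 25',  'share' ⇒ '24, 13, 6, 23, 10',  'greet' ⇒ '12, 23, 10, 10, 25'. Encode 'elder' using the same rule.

10, 17, 9, 10, 23

s is letter #19 and maps to 24: an offset of 5. Letters become their 1-based position plus 5 (so a→6, b→7, …).
Applying it to elder: e=5→10, l=12→17, d=4→9, e=5→10, r=18→23.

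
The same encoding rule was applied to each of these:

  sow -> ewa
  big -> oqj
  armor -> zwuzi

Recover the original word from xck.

The output letters match the input read backwards, each shifted +8: sow reversed is wos. Two steps: reverse the string, then apply a Caesar shift of +8.
Reversing it on xck: shift back: x−8=p, c−8=u, k−8=c → puc; then reverse → cup.

cup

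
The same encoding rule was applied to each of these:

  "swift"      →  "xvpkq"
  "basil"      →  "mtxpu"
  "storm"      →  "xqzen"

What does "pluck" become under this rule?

sujfb

s(18)→x(23) and w(22)→v(21) fit y≡19x+19 (mod 26); the inverse of 19 mod 26 is 11. This is an affine cipher: with a=0,…,z=25, each position x becomes (19x+19) mod 26.
For pluck: p(15)→19·15+19≡18=s; l(11)→19·11+19≡20=u; u(20)→19·20+19≡9=j; c(2)→19·2+19≡5=f; k(10)→19·10+19≡1=b (all mod 26).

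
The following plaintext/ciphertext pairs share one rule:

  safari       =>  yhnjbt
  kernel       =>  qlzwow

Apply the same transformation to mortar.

svzckc

In safari: s→y is +6, a→h is +7, f→n is +8, a→j is +9 — the shift increases by 1 each position. Each letter shifts forward by (position + 6), i.e. 6, 7, 8, … — the shift grows by one for each successive letter.
For mortar: m+6=s, o+7=v, r+8=z, t+9=c, a+10=k, r+11=c.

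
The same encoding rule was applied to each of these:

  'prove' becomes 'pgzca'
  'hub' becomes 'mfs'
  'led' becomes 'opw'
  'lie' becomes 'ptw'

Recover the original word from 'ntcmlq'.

The output letters match the input read backwards, each shifted +11: prove reversed is evorp. Read the word backwards and shift each letter +11.
Decoding ntcmlq: shift back: n−11=c, t−11=i, c−11=r, m−11=b, l−11=a, q−11=f → cirbaf; then reverse → fabric.

fabric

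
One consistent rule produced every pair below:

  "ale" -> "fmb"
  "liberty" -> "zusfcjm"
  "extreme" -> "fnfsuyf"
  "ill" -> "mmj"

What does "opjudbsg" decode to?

fraction

The output letters match the input read backwards, each shifted +1: ale reversed is ela. Two steps: reverse the string, then apply a Caesar shift of +1.
Decoding opjudbsg: shift back: o−1=n, p−1=o, j−1=i, u−1=t, d−1=c, b−1=a, s−1=r, g−1=f → noitcarf; then reverse → fraction.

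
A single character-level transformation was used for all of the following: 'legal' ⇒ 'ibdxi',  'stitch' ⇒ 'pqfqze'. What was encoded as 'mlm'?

pop

Compare letters: l→i is +23, e→b is +23, g→d is +23 — a constant shift. Each letter is shifted forward by 23 in the alphabet (a Caesar shift of +23).
Reversing it on mlm: m−23=p, l−23=o, m−23=p.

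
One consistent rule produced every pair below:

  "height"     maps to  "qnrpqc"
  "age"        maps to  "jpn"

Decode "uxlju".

Compare letters: h→q is +9, e→n is +9, i→r is +9 — a constant shift. It's a constant shift of +9 (ROT9).
Decoding uxlju: u−9=l, x−9=o, l−9=c, j−9=a, u−9=l.

local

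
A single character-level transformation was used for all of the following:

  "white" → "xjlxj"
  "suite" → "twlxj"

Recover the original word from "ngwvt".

Letter i (0-indexed) is shifted by i+1, so successive shifts are 1, 2, 3, ….
Reversing it on ngwvt: n−1=m, g−2=e, w−3=t, v−4=r, t−5=o.

metro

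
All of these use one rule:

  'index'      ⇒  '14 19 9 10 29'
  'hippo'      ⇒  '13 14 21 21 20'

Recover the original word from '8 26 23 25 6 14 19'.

i is letter #9 and maps to 14: an offset of 5. Each letter is replaced by its alphabet position (a=1..z=26) + 5.
Decoding 8 26 23 25 6 14 19: 8→(8−5)÷1=3=c, 26→(26−5)÷1=21=u, 23→(23−5)÷1=18=r, 25→(25−5)÷1=20=t, 6→(6−5)÷1=1=a, 14→(14−5)÷1=9=i, 19→(19−5)÷1=14=n.

curtain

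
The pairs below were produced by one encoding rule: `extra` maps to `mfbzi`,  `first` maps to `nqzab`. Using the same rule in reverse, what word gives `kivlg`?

Compare letters: e→m is +8, x→f is +8, t→b is +8 — a constant shift. This is a Caesar cipher with shift 8.
Undoing it on kivlg: k−8=c, i−8=a, v−8=n, l−8=d, g−8=y.

candy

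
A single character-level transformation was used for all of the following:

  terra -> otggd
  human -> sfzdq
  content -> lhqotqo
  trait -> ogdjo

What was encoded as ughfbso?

t(19)→o(14) and e(4)→t(19) fit y≡17x+3 (mod 26); the inverse of 17 mod 26 is 23. Each letter's alphabet position (a=0..z=25) is mapped through 17·x+3 mod 26 — an affine cipher.
Undoing it on ughfbso: u(20)→23·(20−3)≡1=b; g(6)→23·(6−3)≡17=r; h(7)→23·(7−3)≡14=o; f(5)→23·(5−3)≡20=u; b(1)→23·(1−3)≡6=g; s(18)→23·(18−3)≡7=h; o(14)→23·(14−3)≡19=t (all mod 26).

brought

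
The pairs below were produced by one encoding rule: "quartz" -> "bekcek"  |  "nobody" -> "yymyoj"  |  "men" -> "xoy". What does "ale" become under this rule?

kwo

The shift depends on letter class: consonant q→b is +11, but vowel u→e is +10. The rule splits by letter class: vowels +10, consonants +11.
For ale: a(vowel)+10=k, l(cons)+11=w, e(vowel)+10=o.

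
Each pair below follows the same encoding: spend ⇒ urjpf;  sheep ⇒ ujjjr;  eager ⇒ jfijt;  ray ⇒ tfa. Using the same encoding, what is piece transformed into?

Vowels shift forward by 5 and consonants shift forward by 2.
Applying it to piece: p(cons)+2=r, i(vowel)+5=n, e(vowel)+5=j, c(cons)+2=e, e(vowel)+5=j.

rnjej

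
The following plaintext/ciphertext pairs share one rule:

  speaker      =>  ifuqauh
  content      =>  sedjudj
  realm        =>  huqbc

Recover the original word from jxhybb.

This is a Caesar cipher with shift 16.
Undoing it on jxhybb: j−16=t, x−16=h, h−16=r, y−16=i, b−16=l, b−16=l.

thrill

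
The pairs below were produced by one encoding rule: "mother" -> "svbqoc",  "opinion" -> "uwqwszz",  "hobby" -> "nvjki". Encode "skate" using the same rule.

The shift increases by 1 at each position, starting from +6: 6, 7, 8, ….
For skate: s+6=y, k+7=r, a+8=i, t+9=c, e+10=o.

yrico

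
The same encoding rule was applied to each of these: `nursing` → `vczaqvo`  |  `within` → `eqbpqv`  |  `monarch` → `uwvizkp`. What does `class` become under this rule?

ktiaa

Compare letters: n→v is +8, u→c is +8, r→z is +8 — a constant shift. Each letter is shifted forward by 8 in the alphabet (a Caesar shift of +8).
For class: c+8=k, l+8=t, a+8=i, s+8=a, s+8=a.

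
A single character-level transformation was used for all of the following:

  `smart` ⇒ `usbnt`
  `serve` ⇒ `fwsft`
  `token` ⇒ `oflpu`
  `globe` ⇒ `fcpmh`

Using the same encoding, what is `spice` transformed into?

fdjqt

The output letters match the input read backwards, each shifted +1: smart reversed is trams. The word is reversed, then every letter is shifted forward by 1.
For spice: reverse → ecips; then shift: e+1=f, c+1=d, i+1=j, p+1=q, s+1=t.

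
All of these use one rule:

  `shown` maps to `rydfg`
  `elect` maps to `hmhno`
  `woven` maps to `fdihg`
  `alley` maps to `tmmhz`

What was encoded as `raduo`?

s(18)→r(17) and h(7)→y(24) fit y≡23x+19 (mod 26); the inverse of 23 mod 26 is 17. Each letter's alphabet position (a=0..z=25) is mapped through 23·x+19 mod 26 — an affine cipher.
Decoding raduo: r(17)→17·(17−19)≡18=s; a(0)→17·(0−19)≡15=p; d(3)→17·(3−19)≡14=o; u(20)→17·(20−19)≡17=r; o(14)→17·(14−19)≡19=t (all mod 26).

sport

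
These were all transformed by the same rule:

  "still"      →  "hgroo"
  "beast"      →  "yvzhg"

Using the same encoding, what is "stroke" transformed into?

hgilpv

Each letter is replaced by its mirror in the alphabet: a↔z, b↔y, c↔x, and so on (the Atbash cipher).
Applying it to stroke: s↔h, t↔g, r↔i, o↔l, k↔p, e↔v.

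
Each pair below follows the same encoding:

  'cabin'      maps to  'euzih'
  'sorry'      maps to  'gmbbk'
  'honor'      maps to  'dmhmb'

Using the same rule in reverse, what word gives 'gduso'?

shake

c(2)→e(4) and a(0)→u(20) fit y≡5x+20 (mod 26); the inverse of 5 mod 26 is 21. Treating letters as 0–25, the rule is x ↦ 5x + 20 (mod 26).
Decoding gduso: g(6)→21·(6−20)≡18=s; d(3)→21·(3−20)≡7=h; u(20)→21·(20−20)≡0=a; s(18)→21·(18−20)≡10=k; o(14)→21·(14−20)≡4=e (all mod 26).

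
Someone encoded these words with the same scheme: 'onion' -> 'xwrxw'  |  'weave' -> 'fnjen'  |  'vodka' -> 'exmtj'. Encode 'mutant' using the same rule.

vdcjwc

Compare letters: o→x is +9, n→w is +9, i→r is +9 — a constant shift. Each letter is shifted forward by 9 in the alphabet (a Caesar shift of +9).
Applying it to mutant: m+9=v, u+9=d, t+9=c, a+9=j, n+9=w, t+9=c.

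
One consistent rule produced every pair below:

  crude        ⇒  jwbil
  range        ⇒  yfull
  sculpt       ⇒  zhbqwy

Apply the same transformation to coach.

Shifts by position in crude: pos 0: c→j (+7), pos 1: r→w (+5), pos 2: u→b (+7), pos 3: d→i (+5) — repeating every 2. It's a Vigenère-style cipher with numeric key [7,5]: position i shifts by key[i mod 2].
For coach: c+7=j, o+5=t, a+7=h, c+5=h, h+7=o.

jthho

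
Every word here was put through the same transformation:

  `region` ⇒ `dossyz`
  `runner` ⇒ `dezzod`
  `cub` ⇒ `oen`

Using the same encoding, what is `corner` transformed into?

The shift depends on letter class: consonant r→d is +12, but vowel e→o is +10. Vowels shift forward by 10 and consonants shift forward by 12.
Applying it to corner: c(cons)+12=o, o(vowel)+10=y, r(cons)+12=d, n(cons)+12=z, e(vowel)+10=o, r(cons)+12=d.

oydzod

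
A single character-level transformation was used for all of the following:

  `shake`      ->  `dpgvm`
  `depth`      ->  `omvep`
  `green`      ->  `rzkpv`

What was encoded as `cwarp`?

Shifts by position in shake: pos 0: s→d (+11), pos 1: h→p (+8), pos 2: a→g (+6), pos 3: k→v (+11), pos 4: e→m (+8) — repeating every 3. A repeating key of period 3 is used — shifts +11, +8, +6 over and over.
Decoding cwarp: c−11=r, w−8=o, a−6=u, r−11=g, p−8=h.

rough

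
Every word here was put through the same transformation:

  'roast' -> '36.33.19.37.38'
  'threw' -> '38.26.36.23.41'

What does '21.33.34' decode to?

cop

r is letter #18 and maps to 36: an offset of 18. Letters become their 1-based position plus 18 (so a→19, b→20, …).
Decoding 21.33.34: 21→(21−18)÷1=3=c, 33→(33−18)÷1=15=o, 34→(34−18)÷1=16=p.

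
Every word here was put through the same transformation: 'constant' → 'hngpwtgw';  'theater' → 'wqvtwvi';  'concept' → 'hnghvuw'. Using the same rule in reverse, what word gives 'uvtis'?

c(2)→h(7) and o(14)→n(13) fit y≡7x+19 (mod 26); the inverse of 7 mod 26 is 15. Treating letters as 0–25, the rule is x ↦ 7x + 19 (mod 26).
Reversing it on uvtis: u(20)→15·(20−19)≡15=p; v(21)→15·(21−19)≡4=e; t(19)→15·(19−19)≡0=a; i(8)→15·(8−19)≡17=r; s(18)→15·(18−19)≡11=l (all mod 26).

pearl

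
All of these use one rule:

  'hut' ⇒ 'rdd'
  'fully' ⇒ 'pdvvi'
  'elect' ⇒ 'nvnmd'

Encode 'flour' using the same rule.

pvxdb

The shift depends on letter class: consonant h→r is +10, but vowel u→d is +9. The rule splits by letter class: vowels +9, consonants +10.
Applying it to flour: f(cons)+10=p, l(cons)+10=v, o(vowel)+9=x, u(vowel)+9=d, r(cons)+10=b.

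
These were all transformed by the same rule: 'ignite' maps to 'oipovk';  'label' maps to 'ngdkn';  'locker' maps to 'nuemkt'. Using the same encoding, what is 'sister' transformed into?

Two shifts are in play — +6 for a/e/i/o/u, +2 for every other letter.
Applying it to sister: s(cons)+2=u, i(vowel)+6=o, s(cons)+2=u, t(cons)+2=v, e(vowel)+6=k, r(cons)+2=t.

uouvkt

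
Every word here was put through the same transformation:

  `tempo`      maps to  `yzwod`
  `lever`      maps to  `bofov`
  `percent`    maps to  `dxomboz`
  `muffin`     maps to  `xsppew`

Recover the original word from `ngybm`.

crowd

The output letters match the input read backwards, each shifted +10: tempo reversed is opmet. Read the word backwards and shift each letter +10.
Reversing it on ngybm: shift back: n−10=d, g−10=w, y−10=o, b−10=r, m−10=c → dworc; then reverse → crowd.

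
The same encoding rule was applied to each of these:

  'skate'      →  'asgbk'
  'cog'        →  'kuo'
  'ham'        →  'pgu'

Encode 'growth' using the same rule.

ozuebp

The shift depends on letter class: consonant s→a is +8, but vowel a→g is +6. Two shifts are in play — +6 for a/e/i/o/u, +8 for every other letter.
Applying it to growth: g(cons)+8=o, r(cons)+8=z, o(vowel)+6=u, w(cons)+8=e, t(cons)+8=b, h(cons)+8=p.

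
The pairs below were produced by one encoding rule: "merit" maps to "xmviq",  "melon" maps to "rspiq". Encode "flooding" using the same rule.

The output letters match the input read backwards, each shifted +4: merit reversed is tirem. Two steps: reverse the string, then apply a Caesar shift of +4.
On flooding: reverse → gnidoolf; then shift: g+4=k, n+4=r, i+4=m, d+4=h, o+4=s, o+4=s, l+4=p, f+4=j.

krmhsspj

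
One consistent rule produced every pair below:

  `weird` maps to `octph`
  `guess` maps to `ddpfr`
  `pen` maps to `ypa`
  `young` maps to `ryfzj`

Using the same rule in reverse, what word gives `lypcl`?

The output letters match the input read backwards, each shifted +11: weird reversed is driew. The word is reversed, then every letter is shifted forward by 11.
Undoing it on lypcl: shift back: l−11=a, y−11=n, p−11=e, c−11=r, l−11=a → anera; then reverse → arena.

arena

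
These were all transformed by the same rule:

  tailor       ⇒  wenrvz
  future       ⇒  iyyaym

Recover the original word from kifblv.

In tailor: t→w is +3, a→e is +4, i→n is +5, l→r is +6 — the shift increases by 1 each position. The shift increases by 1 at each position, starting from +3: 3, 4, 5, ….
Undoing it on kifblv: k−3=h, i−4=e, f−5=a, b−6=v, l−7=e, v−8=n.

heaven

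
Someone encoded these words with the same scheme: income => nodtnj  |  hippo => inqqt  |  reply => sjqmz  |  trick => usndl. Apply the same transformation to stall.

tufmm

The shift depends on letter class: consonant n→o is +1, but vowel i→n is +5. The rule splits by letter class: vowels +5, consonants +1.
On stall: s(cons)+1=t, t(cons)+1=u, a(vowel)+5=f, l(cons)+1=m, l(cons)+1=m.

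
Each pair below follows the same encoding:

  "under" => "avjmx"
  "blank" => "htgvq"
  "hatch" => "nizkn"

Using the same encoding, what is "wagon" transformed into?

Shifts by position in under: pos 0: u→a (+6), pos 1: n→v (+8), pos 2: d→j (+6), pos 3: e→m (+8) — repeating every 2. A repeating key of period 2 is used — shifts +6, +8 over and over.
For wagon: w+6=c, a+8=i, g+6=m, o+8=w, n+6=t.

cimwt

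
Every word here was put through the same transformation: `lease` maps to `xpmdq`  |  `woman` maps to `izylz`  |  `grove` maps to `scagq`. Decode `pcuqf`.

drift

Shifts by position in lease: pos 0: l→x (+12), pos 1: e→p (+11), pos 2: a→m (+12), pos 3: s→d (+11) — repeating every 2. A repeating key of period 2 is used — shifts +12, +11 over and over.
Reversing it on pcuqf: p−12=d, c−11=r, u−12=i, q−11=f, f−12=t.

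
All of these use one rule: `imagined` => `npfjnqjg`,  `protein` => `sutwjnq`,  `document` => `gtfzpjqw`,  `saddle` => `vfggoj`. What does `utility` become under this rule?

zwnonwb

The shift depends on letter class: consonant m→p is +3, but vowel i→n is +5. The rule splits by letter class: vowels +5, consonants +3.
On utility: u(vowel)+5=z, t(cons)+3=w, i(vowel)+5=n, l(cons)+3=o, i(vowel)+5=n, t(cons)+3=w, y(cons)+3=b.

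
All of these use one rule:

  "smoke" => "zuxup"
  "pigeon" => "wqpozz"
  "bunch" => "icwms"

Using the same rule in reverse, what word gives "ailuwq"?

tackle

In smoke: s→z is +7, m→u is +8, o→x is +9, k→u is +10 — the shift increases by 1 each position. The shift increases by 1 at each position, starting from +7: 7, 8, 9, ….
Reversing it on ailuwq: a−7=t, i−8=a, l−9=c, u−10=k, w−11=l, q−12=e.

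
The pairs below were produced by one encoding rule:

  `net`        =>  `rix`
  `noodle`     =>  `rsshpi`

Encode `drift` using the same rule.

Each letter is shifted forward by 4 in the alphabet (a Caesar shift of +4).
For drift: d+4=h, r+4=v, i+4=m, f+4=j, t+4=x.

hvmjx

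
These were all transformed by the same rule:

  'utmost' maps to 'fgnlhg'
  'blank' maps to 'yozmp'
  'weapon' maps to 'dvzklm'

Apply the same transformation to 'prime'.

Each letter is replaced by its mirror in the alphabet: a↔z, b↔y, c↔x, and so on (the Atbash cipher).
Applying it to prime: p↔k, r↔i, i↔r, m↔n, e↔v.

kirnv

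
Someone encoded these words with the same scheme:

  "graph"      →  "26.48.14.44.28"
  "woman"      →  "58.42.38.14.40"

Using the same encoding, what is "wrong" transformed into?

g(#7)→26 and r(#18)→48: differences scale by 2, so n = 2·pos + 12. With a=1..z=26, the number is 2·pos + 12.
On wrong: w=23→58, r=18→48, o=15→42, n=14→40, g=7→26.

58.48.42.40.26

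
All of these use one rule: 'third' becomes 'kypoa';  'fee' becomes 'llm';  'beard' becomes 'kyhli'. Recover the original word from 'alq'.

The output letters match the input read backwards, each shifted +7: third reversed is driht. The word is reversed, then every letter is shifted forward by 7.
Undoing it on alq: shift back: a−7=t, l−7=e, q−7=j → tej; then reverse → jet.

jet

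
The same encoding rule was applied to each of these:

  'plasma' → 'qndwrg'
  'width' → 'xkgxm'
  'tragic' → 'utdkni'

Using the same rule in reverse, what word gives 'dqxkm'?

The shift increases by 1 at each position, starting from +1: 1, 2, 3, ….
Undoing it on dqxkm: d−1=c, q−2=o, x−3=u, k−4=g, m−5=h.

cough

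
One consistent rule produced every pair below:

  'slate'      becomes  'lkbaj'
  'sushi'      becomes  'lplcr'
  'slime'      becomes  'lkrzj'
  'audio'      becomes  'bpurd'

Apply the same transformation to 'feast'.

s(18)→l(11) and l(11)→k(10) fit y≡15x+1 (mod 26); the inverse of 15 mod 26 is 7. Treating letters as 0–25, the rule is x ↦ 15x + 1 (mod 26).
For feast: f(5)→15·5+1≡24=y; e(4)→15·4+1≡9=j; a(0)→15·0+1≡1=b; s(18)→15·18+1≡11=l; t(19)→15·19+1≡0=a (all mod 26).

yjbla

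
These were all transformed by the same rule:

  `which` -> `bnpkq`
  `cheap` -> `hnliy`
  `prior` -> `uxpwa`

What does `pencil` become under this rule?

ukukrv

In which: w→b is +5, h→n is +6, i→p is +7, c→k is +8 — the shift increases by 1 each position. Each letter shifts forward by (position + 5), i.e. 5, 6, 7, … — the shift grows by one for each successive letter.
Applying it to pencil: p+5=u, e+6=k, n+7=u, c+8=k, i+9=r, l+10=v.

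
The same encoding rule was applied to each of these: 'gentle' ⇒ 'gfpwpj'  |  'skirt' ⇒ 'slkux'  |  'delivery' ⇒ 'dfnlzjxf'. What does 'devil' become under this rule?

dfxlp

In gentle: g→g is +0, e→f is +1, n→p is +2, t→w is +3 — the shift increases by 1 each position. The shift increases by 1 at each position, starting from +0: 0, 1, 2, ….
On devil: d+0=d, e+1=f, v+2=x, i+3=l, l+4=p.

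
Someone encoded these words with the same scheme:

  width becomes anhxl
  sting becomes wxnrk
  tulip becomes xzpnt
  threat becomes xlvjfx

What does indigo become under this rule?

The shift depends on letter class: consonant w→a is +4, but vowel i→n is +5. Vowels shift forward by 5 and consonants shift forward by 4.
Applying it to indigo: i(vowel)+5=n, n(cons)+4=r, d(cons)+4=h, i(vowel)+5=n, g(cons)+4=k, o(vowel)+5=t.

nrhnkt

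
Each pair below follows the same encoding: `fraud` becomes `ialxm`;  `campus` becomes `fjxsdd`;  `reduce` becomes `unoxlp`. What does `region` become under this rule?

unrlxy

A repeating key of period 3 is used — shifts +3, +9, +11 over and over.
Applying it to region: r+3=u, e+9=n, g+11=r, i+3=l, o+9=x, n+11=y.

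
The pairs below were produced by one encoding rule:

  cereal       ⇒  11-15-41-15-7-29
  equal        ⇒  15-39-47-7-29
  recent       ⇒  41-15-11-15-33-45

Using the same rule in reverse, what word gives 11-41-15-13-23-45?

credit

Each letter becomes 2×(its alphabet position, a=1..z=26) + 5.
Decoding 11-41-15-13-23-45: 11→(11−5)÷2=3=c, 41→(41−5)÷2=18=r, 15→(15−5)÷2=5=e, 13→(13−5)÷2=4=d, 23→(23−5)÷2=9=i, 45→(45−5)÷2=20=t.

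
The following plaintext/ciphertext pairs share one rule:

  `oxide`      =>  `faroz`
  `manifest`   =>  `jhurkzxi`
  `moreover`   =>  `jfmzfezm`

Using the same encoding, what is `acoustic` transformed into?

hdftxird

Each letter's alphabet position (a=0..z=25) is mapped through 11·x+7 mod 26 — an affine cipher.
Applying it to acoustic: a(0)→11·0+7≡7=h; c(2)→11·2+7≡3=d; o(14)→11·14+7≡5=f; u(20)→11·20+7≡19=t; s(18)→11·18+7≡23=x; t(19)→11·19+7≡8=i; i(8)→11·8+7≡17=r; c(2)→11·2+7≡3=d (all mod 26).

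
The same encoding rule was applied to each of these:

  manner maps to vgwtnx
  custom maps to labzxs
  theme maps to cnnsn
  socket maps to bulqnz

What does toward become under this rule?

Shifts by position in manner: pos 0: m→v (+9), pos 1: a→g (+6), pos 2: n→w (+9), pos 3: n→t (+6) — repeating every 2. A repeating key of period 2 is used — shifts +9, +6 over and over.
For toward: t+9=c, o+6=u, w+9=f, a+6=g, r+9=a, d+6=j.

cufgaj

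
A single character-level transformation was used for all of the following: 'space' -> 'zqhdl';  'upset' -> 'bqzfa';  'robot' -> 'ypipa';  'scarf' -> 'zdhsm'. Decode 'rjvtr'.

kiosk

Shifts by position in space: pos 0: s→z (+7), pos 1: p→q (+1), pos 2: a→h (+7), pos 3: c→d (+1) — repeating every 2. The shifts repeat in a cycle of length 2: positions 0,1,… shift by +7, +1, then the pattern repeats.
Undoing it on rjvtr: r−7=k, j−1=i, v−7=o, t−1=s, r−7=k.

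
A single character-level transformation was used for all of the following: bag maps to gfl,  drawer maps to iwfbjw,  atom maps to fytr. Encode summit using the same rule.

xzrrny

Compare letters: b→g is +5, a→f is +5, g→l is +5 — a constant shift. It's a constant shift of +5 (ROT5).
Applying it to summit: s+5=x, u+5=z, m+5=r, m+5=r, i+5=n, t+5=y.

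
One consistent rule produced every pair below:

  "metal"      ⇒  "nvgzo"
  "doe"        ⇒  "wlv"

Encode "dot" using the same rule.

wlg

Each pair mirrors across the alphabet (m↔n, e↔v, t↔g): positions sum to 25. Letters are reflected about the middle of the alphabet (position → 25−position): Atbash.
For dot: d↔w, o↔l, t↔g.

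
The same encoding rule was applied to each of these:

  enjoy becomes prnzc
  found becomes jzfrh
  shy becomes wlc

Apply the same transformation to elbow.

Vowels shift forward by 11 and consonants shift forward by 4.
On elbow: e(vowel)+11=p, l(cons)+4=p, b(cons)+4=f, o(vowel)+11=z, w(cons)+4=a.

ppfza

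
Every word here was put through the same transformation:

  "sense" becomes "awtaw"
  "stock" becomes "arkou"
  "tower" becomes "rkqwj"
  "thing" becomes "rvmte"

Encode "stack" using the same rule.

argou

s(18)→a(0) and e(4)→w(22) fit y≡17x+6 (mod 26); the inverse of 17 mod 26 is 23. Each letter's alphabet position (a=0..z=25) is mapped through 17·x+6 mod 26 — an affine cipher.
For stack: s(18)→17·18+6≡0=a; t(19)→17·19+6≡17=r; a(0)→17·0+6≡6=g; c(2)→17·2+6≡14=o; k(10)→17·10+6≡20=u (all mod 26).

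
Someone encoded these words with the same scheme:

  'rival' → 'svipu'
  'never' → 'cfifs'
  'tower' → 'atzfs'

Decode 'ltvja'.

This is an affine cipher: with a=0,…,z=25, each position x becomes (17x+15) mod 26.
Undoing it on ltvja: l(11)→23·(11−15)≡12=m; t(19)→23·(19−15)≡14=o; v(21)→23·(21−15)≡8=i; j(9)→23·(9−15)≡18=s; a(0)→23·(0−15)≡19=t (all mod 26).

moist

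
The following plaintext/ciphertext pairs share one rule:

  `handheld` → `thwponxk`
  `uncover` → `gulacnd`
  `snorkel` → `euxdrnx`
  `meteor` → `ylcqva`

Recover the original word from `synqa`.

Shifts by position in handheld: pos 0: h→t (+12), pos 1: a→h (+7), pos 2: n→w (+9), pos 3: d→p (+12), pos 4: h→o (+7), pos 5: e→n (+9) — repeating every 3. The shifts repeat in a cycle of length 3: positions 0,1,… shift by +12, +7, +9, then the pattern repeats.
Decoding synqa: s−12=g, y−7=r, n−9=e, q−12=e, a−7=t.

greet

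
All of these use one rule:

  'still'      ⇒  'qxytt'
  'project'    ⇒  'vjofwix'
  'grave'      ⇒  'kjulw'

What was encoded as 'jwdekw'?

s(18)→q(16) and t(19)→x(23) fit y≡7x+20 (mod 26); the inverse of 7 mod 26 is 15. Treating letters as 0–25, the rule is x ↦ 7x + 20 (mod 26).
Undoing it on jwdekw: j(9)→15·(9−20)≡17=r; w(22)→15·(22−20)≡4=e; d(3)→15·(3−20)≡5=f; e(4)→15·(4−20)≡20=u; k(10)→15·(10−20)≡6=g; w(22)→15·(22−20)≡4=e (all mod 26).

refuge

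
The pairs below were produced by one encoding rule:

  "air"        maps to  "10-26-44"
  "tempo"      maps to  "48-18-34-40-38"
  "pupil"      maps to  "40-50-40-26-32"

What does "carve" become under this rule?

a(#1)→10 and i(#9)→26: differences scale by 2, so n = 2·pos + 8. Each letter becomes 2×(its alphabet position, a=1..z=26) + 8.
On carve: c=3→14, a=1→10, r=18→44, v=22→52, e=5→18.

14-10-44-52-18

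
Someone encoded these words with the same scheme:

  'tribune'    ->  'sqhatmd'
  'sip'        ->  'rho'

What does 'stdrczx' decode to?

tuesday

Compare letters: t→s is +25, r→q is +25, i→h is +25 — a constant shift. Every letter moves 25 places later in the alphabet, wrapping around z→a.
Decoding stdrczx: s−25=t, t−25=u, d−25=e, r−25=s, c−25=d, z−25=a, x−25=y.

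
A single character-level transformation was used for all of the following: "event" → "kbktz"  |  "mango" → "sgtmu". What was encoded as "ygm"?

sag

Compare letters: e→k is +6, v→b is +6, e→k is +6 — a constant shift. Every letter moves 6 places later in the alphabet, wrapping around z→a.
Undoing it on ygm: y−6=s, g−6=a, m−6=g.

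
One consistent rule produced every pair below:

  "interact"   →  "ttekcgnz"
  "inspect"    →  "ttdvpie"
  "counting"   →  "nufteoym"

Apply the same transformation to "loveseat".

Shifts by position in interact: pos 0: i→t (+11), pos 1: n→t (+6), pos 2: t→e (+11), pos 3: e→k (+6) — repeating every 2. It's a Vigenère-style cipher with numeric key [11,6]: position i shifts by key[i mod 2].
On loveseat: l+11=w, o+6=u, v+11=g, e+6=k, s+11=d, e+6=k, a+11=l, t+6=z.

wugkdklz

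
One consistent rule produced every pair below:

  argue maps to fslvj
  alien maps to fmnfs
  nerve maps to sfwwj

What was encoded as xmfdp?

Shifts by position in argue: pos 0: a→f (+5), pos 1: r→s (+1), pos 2: g→l (+5), pos 3: u→v (+1) — repeating every 2. It's a Vigenère-style cipher with numeric key [5,1]: position i shifts by key[i mod 2].
Undoing it on xmfdp: x−5=s, m−1=l, f−5=a, d−1=c, p−5=k.

slack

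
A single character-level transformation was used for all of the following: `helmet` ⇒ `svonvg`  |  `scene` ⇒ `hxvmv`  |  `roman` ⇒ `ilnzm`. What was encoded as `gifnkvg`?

trumpet

Each pair mirrors across the alphabet (h↔s, e↔v, l↔o): positions sum to 25. Letters are reflected about the middle of the alphabet (position → 25−position): Atbash.
Reversing it on gifnkvg: g↔t, i↔r, f↔u, n↔m, k↔p, v↔e, g↔t.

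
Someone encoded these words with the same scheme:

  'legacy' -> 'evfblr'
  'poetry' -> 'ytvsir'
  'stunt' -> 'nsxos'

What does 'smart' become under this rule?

njbis

l(11)→e(4) and e(4)→v(21) fit y≡5x+1 (mod 26); the inverse of 5 mod 26 is 21. This is an affine cipher: with a=0,…,z=25, each position x becomes (5x+1) mod 26.
Applying it to smart: s(18)→5·18+1≡13=n; m(12)→5·12+1≡9=j; a(0)→5·0+1≡1=b; r(17)→5·17+1≡8=i; t(19)→5·19+1≡18=s (all mod 26).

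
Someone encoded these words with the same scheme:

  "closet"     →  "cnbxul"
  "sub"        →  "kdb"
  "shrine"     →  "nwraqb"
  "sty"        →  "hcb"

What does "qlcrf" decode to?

The output letters match the input read backwards, each shifted +9: closet reversed is tesolc. The word is reversed, then every letter is shifted forward by 9.
Decoding qlcrf: shift back: q−9=h, l−9=c, c−9=t, r−9=i, f−9=w → hctiw; then reverse → witch.

witch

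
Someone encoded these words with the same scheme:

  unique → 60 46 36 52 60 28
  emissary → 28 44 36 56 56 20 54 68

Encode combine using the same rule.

24 48 44 22 36 46 28

With a=1..z=26, the number is 2·pos + 18.
Applying it to combine: c=3→24, o=15→48, m=13→44, b=2→22, i=9→36, n=14→46, e=5→28.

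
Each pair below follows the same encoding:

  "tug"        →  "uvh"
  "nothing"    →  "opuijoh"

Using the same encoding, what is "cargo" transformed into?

dbshp

Compare letters: t→u is +1, u→v is +1, g→h is +1 — a constant shift. Each letter is shifted forward by 1 in the alphabet (a Caesar shift of +1).
For cargo: c+1=d, a+1=b, r+1=s, g+1=h, o+1=p.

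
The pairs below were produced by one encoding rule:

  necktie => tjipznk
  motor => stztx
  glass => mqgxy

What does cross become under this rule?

Shifts by position in necktie: pos 0: n→t (+6), pos 1: e→j (+5), pos 2: c→i (+6), pos 3: k→p (+5) — repeating every 2. A repeating key of period 2 is used — shifts +6, +5 over and over.
Applying it to cross: c+6=i, r+5=w, o+6=u, s+5=x, s+6=y.

iwuxy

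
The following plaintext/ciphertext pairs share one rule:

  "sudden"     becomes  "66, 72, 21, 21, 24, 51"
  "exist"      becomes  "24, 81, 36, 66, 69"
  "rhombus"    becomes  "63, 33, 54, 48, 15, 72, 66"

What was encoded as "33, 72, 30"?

hug

s(#19)→66 and u(#21)→72: differences scale by 3, so n = 3·pos + 9. With a=1..z=26, the number is 3·pos + 9.
Undoing it on 33, 72, 30: 33→(33−9)÷3=8=h, 72→(72−9)÷3=21=u, 30→(30−9)÷3=7=g.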